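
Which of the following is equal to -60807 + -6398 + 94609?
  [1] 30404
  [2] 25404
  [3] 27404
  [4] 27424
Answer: 3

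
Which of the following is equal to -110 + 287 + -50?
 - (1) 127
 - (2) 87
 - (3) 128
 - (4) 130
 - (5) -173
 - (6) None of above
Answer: 1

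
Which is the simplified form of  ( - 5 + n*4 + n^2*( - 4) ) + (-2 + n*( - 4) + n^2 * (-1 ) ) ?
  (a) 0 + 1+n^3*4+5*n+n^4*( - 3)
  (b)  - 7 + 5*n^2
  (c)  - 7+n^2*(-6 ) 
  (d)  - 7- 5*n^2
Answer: d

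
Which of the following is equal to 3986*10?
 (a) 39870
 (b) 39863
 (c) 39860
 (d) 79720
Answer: c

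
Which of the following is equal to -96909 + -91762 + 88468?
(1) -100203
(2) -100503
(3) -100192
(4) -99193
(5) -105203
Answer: 1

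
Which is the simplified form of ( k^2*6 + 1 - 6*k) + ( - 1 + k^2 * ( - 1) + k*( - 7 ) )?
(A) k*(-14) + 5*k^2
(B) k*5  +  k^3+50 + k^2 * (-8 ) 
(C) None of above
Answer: C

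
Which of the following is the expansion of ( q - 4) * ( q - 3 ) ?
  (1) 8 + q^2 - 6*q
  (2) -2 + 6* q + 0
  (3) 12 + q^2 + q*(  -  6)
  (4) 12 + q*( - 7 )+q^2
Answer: 4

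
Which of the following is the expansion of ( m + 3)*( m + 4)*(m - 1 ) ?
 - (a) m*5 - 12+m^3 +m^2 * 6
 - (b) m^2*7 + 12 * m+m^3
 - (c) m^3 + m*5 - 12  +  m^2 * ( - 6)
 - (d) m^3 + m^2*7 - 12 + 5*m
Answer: a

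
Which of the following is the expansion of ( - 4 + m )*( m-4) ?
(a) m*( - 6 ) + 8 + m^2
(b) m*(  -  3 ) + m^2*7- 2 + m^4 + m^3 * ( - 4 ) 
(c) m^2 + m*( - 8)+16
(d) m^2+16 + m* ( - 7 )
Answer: c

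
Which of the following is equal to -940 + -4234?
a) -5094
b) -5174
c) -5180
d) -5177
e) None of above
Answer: b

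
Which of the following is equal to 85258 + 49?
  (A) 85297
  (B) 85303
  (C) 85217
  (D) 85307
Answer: D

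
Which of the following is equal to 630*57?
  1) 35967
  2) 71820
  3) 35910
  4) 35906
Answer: 3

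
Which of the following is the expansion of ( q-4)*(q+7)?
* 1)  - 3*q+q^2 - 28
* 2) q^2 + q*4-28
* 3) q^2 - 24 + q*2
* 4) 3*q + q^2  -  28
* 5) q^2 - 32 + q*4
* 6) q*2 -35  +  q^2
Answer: 4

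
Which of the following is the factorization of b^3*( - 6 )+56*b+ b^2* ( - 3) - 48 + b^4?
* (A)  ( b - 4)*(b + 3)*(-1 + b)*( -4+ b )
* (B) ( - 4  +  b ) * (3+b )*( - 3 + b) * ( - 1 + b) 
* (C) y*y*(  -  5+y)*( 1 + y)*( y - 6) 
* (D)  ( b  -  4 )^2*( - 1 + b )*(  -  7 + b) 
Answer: A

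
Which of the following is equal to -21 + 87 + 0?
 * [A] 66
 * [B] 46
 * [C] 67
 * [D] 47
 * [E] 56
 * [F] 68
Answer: A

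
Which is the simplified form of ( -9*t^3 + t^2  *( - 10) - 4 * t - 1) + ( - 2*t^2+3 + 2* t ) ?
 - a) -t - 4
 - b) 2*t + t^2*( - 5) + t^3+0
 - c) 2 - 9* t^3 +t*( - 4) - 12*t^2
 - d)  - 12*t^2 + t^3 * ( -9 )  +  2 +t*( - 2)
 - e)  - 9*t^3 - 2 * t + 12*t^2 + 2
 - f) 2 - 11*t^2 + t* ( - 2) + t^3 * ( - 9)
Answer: d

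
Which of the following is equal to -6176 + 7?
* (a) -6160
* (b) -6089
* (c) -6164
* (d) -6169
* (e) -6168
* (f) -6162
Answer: d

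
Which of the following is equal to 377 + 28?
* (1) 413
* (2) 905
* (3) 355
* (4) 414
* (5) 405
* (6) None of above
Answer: 5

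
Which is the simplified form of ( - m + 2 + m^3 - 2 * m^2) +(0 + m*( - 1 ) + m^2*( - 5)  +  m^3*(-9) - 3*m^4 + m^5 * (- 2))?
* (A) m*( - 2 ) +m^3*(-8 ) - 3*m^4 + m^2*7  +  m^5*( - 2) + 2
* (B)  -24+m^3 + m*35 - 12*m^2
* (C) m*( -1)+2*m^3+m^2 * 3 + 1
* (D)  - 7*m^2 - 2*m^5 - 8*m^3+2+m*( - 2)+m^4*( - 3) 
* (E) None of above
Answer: D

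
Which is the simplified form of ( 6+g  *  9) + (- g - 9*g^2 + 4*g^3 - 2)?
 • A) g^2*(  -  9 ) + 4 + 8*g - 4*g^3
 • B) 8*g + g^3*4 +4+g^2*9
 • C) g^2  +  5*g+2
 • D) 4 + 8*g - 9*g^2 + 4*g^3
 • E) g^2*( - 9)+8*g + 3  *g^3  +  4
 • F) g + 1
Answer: D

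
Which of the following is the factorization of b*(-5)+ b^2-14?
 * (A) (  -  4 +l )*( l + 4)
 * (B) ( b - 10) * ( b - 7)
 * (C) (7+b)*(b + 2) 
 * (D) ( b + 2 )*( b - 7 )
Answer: D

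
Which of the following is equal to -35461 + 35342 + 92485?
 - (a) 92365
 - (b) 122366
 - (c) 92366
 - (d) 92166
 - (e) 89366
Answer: c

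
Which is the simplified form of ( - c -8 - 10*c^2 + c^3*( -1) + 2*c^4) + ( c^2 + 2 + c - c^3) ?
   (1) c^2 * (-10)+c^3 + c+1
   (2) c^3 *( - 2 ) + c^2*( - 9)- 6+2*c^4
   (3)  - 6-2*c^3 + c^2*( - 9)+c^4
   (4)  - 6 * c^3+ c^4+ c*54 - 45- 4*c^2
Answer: 2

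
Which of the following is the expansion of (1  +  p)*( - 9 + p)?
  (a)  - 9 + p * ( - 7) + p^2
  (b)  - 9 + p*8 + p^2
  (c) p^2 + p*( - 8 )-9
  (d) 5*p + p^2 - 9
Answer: c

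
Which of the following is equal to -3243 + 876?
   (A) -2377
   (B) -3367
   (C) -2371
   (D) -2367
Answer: D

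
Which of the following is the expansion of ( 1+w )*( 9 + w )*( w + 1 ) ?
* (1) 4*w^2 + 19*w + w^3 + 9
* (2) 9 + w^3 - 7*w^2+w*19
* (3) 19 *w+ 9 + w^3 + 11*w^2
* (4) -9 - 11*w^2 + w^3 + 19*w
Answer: 3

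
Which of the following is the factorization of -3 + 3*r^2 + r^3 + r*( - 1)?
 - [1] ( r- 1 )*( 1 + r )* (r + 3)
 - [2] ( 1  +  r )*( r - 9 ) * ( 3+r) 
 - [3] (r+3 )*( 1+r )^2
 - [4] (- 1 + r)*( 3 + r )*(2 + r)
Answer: 1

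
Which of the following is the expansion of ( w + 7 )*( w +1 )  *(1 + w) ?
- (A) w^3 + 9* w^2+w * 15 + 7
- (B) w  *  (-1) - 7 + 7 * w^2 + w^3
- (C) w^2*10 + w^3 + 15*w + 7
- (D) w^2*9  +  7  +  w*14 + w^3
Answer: A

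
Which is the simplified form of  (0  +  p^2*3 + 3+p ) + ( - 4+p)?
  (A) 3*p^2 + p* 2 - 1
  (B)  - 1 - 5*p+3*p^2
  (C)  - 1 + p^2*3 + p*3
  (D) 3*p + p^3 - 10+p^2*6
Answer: A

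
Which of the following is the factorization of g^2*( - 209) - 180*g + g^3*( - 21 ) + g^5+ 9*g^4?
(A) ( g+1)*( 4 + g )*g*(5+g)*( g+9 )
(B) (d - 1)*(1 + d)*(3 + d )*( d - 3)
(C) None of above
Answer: C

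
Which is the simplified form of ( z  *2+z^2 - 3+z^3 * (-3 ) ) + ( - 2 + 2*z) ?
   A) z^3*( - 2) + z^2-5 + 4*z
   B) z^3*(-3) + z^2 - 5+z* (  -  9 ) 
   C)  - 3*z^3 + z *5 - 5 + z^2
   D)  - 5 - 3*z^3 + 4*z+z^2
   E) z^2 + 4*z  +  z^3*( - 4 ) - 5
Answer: D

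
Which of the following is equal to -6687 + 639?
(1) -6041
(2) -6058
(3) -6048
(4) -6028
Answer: 3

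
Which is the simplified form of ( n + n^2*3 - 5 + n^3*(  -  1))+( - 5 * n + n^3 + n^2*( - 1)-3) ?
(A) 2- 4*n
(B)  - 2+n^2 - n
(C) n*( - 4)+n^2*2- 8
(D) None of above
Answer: C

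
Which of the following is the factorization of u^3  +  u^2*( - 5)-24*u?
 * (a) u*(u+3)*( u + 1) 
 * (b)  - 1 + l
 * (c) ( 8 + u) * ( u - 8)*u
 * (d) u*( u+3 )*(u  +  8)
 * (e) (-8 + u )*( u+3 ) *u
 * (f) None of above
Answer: e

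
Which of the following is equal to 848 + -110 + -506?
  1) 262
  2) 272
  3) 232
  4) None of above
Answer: 3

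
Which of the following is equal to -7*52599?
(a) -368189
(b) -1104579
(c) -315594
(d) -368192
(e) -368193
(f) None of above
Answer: e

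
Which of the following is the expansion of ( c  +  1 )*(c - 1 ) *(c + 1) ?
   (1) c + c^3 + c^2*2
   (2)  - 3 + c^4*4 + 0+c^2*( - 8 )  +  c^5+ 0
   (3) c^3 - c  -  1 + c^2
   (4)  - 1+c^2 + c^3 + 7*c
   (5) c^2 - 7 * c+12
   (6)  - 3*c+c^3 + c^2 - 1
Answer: 3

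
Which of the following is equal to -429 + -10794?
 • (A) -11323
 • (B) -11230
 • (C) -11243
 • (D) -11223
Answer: D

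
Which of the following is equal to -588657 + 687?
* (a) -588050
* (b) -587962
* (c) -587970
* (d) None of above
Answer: c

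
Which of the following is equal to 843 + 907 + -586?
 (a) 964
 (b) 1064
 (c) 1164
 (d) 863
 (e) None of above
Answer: c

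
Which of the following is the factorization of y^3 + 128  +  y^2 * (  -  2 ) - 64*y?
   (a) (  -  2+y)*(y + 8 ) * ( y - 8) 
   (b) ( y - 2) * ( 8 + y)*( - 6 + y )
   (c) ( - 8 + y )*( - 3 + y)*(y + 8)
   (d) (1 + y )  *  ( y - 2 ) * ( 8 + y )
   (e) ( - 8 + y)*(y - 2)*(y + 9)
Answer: a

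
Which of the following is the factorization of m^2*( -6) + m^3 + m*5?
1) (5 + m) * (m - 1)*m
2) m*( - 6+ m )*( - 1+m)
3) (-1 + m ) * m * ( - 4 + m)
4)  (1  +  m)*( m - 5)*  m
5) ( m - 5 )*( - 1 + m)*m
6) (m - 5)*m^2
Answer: 5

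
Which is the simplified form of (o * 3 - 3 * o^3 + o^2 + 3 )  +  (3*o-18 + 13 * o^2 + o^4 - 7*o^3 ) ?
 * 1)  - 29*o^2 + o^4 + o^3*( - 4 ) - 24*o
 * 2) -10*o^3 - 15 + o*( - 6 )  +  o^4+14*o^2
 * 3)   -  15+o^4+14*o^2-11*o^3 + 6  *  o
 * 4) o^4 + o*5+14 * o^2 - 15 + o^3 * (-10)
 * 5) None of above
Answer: 5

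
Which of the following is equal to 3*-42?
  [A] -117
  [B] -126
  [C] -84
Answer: B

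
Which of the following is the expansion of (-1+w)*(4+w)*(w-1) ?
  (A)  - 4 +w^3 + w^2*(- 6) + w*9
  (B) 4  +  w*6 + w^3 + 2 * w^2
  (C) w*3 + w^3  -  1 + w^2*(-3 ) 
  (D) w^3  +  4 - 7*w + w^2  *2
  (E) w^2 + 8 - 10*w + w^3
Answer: D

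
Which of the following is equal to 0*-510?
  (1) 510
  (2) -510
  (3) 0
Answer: 3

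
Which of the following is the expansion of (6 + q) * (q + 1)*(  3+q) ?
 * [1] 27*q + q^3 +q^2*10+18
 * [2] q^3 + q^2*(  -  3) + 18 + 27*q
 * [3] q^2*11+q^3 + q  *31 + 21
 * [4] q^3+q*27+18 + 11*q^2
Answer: 1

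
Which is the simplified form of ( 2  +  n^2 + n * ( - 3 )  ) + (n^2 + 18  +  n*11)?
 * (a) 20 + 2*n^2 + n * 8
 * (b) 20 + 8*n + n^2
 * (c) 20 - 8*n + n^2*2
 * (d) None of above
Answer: a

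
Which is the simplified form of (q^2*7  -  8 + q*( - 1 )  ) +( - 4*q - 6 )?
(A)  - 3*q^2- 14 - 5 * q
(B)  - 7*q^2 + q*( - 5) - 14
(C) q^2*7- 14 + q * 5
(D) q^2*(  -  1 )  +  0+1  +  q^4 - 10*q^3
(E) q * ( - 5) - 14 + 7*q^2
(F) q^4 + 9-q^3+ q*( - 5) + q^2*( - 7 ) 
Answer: E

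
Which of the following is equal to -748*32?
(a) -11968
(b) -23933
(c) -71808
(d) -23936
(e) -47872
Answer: d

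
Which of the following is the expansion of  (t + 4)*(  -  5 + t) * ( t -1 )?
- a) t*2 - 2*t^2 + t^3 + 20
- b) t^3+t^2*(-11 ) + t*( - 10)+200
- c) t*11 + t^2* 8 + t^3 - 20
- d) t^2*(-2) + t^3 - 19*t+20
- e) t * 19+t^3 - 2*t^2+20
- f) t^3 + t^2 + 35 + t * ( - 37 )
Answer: d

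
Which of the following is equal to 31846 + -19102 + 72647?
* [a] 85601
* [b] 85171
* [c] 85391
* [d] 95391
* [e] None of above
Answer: c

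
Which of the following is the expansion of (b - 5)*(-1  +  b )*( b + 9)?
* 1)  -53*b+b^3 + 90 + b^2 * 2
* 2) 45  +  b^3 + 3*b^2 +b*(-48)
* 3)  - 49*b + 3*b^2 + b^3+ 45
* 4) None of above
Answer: 3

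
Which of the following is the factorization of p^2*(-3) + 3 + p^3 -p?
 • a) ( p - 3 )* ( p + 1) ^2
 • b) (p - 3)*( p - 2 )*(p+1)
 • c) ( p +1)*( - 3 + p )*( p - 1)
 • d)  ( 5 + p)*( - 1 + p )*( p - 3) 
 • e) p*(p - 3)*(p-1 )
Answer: c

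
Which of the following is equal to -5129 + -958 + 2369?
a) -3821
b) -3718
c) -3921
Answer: b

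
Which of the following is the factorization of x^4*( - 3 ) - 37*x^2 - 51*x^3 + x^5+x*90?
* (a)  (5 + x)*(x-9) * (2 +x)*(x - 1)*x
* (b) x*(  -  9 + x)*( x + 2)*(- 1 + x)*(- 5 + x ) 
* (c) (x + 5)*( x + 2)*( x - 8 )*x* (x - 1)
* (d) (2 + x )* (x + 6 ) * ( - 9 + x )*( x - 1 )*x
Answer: a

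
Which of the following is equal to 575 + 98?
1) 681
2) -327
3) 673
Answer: 3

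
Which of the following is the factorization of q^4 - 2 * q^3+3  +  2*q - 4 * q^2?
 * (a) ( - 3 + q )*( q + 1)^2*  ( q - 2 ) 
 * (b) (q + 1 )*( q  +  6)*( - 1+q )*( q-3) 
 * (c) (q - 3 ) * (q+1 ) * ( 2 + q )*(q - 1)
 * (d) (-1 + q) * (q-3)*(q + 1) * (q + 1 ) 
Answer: d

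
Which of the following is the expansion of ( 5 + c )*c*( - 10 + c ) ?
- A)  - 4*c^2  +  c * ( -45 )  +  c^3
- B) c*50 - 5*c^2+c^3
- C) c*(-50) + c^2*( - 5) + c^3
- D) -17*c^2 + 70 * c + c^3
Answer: C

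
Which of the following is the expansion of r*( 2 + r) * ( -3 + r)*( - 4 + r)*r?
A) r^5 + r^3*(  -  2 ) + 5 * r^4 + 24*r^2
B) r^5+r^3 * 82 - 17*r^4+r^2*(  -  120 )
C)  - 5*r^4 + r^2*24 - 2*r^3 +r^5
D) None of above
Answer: C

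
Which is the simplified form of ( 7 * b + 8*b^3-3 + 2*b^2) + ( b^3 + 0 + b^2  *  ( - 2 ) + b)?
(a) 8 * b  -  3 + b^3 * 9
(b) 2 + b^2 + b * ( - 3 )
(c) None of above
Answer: a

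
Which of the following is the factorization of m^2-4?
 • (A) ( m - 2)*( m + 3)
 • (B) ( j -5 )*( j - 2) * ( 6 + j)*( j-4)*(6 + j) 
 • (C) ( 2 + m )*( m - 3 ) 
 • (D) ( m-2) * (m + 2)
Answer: D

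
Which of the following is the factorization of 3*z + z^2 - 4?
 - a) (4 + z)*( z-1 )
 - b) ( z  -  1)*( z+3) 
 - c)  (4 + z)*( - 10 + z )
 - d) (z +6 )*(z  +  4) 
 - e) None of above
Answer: a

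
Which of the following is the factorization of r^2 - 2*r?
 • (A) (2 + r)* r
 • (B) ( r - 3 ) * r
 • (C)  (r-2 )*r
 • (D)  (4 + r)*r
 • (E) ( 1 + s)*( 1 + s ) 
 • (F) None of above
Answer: C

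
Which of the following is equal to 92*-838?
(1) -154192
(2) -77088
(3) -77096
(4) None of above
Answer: 3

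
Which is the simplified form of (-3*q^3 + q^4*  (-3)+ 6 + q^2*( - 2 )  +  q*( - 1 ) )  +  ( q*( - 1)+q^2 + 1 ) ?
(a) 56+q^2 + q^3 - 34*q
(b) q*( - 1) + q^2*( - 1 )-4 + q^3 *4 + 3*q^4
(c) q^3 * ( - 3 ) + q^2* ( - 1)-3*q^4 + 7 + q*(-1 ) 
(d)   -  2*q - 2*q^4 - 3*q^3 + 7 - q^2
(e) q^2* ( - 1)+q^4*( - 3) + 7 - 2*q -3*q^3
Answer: e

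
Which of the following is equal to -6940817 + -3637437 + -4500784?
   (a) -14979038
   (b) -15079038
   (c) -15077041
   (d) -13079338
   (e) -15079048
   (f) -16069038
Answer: b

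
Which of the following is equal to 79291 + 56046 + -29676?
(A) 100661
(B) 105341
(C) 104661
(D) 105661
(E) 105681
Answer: D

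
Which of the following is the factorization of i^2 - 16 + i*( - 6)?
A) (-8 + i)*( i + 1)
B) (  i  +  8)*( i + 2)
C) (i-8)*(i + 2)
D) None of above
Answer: C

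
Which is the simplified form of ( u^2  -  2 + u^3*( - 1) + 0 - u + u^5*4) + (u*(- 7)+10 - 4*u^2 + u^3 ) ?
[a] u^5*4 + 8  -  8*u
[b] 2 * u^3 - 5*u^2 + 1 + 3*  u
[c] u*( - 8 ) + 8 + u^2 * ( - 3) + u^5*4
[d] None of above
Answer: c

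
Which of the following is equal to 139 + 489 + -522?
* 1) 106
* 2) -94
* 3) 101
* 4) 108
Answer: 1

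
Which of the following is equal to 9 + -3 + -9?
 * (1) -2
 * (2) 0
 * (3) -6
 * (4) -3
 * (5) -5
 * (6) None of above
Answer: 4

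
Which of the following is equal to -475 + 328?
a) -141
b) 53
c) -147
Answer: c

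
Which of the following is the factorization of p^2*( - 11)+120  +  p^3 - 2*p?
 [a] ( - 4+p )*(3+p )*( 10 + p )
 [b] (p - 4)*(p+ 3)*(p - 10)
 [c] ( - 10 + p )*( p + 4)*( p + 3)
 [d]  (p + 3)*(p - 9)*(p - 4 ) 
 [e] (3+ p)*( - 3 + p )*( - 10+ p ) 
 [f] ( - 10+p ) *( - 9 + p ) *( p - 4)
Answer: b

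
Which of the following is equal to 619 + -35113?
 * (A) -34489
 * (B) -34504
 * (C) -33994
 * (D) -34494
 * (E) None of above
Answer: D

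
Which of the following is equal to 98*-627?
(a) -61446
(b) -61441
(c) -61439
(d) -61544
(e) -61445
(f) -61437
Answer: a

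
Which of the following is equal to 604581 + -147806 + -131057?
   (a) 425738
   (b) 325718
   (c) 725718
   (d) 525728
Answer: b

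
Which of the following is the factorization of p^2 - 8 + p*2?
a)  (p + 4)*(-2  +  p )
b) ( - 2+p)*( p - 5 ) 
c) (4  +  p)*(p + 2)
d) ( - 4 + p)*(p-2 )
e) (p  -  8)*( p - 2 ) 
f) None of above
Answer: a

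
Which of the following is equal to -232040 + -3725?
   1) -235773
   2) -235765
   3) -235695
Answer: 2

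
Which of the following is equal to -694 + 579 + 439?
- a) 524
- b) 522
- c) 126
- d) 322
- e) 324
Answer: e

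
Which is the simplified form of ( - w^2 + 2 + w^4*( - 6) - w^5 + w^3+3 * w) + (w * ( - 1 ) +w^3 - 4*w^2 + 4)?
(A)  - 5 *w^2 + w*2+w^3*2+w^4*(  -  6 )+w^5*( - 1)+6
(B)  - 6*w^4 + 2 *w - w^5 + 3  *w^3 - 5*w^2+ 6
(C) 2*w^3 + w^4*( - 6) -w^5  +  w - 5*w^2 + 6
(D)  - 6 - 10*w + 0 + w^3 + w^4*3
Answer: A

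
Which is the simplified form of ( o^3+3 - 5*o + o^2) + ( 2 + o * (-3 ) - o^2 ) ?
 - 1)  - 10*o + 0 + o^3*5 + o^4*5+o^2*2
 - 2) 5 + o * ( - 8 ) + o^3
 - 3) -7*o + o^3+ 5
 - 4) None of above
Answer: 2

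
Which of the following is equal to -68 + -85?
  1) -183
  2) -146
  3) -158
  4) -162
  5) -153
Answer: 5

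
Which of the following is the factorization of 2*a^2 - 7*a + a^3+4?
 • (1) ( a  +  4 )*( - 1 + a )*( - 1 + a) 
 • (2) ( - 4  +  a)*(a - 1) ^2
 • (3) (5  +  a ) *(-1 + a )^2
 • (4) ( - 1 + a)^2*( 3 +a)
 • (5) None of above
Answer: 1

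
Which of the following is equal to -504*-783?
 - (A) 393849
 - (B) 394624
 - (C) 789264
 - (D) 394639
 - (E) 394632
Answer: E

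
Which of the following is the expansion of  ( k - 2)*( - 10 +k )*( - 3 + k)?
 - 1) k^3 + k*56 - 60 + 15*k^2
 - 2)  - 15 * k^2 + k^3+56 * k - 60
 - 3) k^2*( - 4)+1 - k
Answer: 2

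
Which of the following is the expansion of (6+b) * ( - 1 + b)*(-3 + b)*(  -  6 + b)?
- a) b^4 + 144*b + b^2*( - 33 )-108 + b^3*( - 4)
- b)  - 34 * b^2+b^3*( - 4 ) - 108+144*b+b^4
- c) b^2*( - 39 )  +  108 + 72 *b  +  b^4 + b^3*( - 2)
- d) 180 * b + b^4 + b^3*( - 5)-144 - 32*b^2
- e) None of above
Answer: a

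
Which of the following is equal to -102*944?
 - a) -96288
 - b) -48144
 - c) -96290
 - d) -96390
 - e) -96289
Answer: a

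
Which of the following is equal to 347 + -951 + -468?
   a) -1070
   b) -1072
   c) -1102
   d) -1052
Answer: b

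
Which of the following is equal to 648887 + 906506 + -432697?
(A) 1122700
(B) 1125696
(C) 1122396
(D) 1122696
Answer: D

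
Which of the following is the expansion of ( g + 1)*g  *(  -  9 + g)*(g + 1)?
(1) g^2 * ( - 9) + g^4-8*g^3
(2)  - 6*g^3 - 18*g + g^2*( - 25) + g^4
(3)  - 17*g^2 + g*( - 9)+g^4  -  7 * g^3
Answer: 3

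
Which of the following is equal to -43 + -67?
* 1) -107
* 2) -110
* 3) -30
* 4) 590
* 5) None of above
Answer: 2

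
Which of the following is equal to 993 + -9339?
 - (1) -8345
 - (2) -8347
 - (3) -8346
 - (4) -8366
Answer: 3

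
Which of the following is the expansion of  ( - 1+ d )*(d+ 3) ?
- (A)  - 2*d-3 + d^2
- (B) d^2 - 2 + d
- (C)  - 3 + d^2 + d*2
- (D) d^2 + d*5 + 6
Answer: C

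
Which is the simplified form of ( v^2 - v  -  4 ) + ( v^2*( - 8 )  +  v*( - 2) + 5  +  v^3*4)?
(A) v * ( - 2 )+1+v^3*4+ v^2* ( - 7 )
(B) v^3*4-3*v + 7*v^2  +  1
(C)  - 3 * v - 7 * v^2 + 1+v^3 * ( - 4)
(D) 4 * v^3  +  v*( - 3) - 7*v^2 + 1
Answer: D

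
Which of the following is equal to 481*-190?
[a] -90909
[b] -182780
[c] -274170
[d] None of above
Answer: d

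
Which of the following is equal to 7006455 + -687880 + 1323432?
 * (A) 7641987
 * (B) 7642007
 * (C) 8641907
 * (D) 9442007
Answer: B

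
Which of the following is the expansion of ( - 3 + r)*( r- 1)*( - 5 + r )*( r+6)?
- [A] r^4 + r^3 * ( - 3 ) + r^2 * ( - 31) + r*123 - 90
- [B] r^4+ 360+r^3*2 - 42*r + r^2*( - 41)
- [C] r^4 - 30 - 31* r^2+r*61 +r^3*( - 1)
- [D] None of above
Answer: A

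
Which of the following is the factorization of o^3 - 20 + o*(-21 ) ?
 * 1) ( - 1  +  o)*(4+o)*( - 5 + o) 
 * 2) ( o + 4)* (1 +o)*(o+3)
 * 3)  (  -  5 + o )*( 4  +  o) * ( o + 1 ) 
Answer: 3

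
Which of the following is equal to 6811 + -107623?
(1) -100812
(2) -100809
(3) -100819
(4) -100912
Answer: 1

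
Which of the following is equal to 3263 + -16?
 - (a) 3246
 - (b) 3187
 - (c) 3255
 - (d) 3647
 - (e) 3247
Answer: e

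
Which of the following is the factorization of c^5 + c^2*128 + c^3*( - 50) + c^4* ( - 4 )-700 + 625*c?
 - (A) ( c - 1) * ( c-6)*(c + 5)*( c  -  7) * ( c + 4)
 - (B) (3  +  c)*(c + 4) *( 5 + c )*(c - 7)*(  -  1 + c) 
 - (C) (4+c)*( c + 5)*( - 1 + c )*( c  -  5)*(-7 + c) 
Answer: C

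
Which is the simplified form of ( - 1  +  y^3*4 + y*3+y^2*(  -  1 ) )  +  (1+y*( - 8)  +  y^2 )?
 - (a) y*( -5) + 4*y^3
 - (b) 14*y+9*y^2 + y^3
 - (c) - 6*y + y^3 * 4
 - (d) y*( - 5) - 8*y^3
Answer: a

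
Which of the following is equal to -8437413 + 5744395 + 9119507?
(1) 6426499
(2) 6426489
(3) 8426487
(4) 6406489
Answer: 2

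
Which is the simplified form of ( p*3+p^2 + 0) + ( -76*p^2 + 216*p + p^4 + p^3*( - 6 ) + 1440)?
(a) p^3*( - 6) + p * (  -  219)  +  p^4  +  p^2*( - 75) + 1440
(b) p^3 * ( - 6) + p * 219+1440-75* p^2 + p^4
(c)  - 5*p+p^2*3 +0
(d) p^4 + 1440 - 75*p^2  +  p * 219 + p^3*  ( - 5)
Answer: b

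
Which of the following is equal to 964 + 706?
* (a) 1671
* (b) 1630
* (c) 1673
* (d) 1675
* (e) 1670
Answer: e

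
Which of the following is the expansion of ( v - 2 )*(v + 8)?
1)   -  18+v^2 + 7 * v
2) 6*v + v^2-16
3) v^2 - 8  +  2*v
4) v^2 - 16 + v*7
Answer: 2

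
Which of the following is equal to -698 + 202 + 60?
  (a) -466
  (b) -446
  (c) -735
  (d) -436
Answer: d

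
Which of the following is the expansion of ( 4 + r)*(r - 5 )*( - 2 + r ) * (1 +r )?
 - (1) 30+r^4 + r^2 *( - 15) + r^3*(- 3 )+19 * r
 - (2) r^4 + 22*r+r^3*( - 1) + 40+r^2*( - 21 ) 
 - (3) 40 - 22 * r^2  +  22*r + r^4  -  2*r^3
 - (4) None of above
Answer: 4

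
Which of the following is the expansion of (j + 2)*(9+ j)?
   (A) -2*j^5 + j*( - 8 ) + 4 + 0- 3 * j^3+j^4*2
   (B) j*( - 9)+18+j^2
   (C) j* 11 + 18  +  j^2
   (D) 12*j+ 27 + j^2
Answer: C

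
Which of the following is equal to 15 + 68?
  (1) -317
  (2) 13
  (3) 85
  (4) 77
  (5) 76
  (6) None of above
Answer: 6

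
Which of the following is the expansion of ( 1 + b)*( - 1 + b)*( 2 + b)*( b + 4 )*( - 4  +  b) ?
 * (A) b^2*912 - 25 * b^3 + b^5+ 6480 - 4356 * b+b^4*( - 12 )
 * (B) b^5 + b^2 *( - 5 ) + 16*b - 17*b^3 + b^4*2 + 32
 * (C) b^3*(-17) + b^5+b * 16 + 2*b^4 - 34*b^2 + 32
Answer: C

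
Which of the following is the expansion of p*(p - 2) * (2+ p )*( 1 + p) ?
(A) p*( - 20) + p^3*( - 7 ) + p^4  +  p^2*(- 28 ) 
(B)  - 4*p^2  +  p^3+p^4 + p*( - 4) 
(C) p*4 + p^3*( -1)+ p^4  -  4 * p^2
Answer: B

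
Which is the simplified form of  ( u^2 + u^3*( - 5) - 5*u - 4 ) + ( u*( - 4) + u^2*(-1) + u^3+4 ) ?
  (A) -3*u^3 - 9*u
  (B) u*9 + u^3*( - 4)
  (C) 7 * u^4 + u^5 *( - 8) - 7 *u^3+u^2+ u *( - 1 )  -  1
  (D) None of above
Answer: D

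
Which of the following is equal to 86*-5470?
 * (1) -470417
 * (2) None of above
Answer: 2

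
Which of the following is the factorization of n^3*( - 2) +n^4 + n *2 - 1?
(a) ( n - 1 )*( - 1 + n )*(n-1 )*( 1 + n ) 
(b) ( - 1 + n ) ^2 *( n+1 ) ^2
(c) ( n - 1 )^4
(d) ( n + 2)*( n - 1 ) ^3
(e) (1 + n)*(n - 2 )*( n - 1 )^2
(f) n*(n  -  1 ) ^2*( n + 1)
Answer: a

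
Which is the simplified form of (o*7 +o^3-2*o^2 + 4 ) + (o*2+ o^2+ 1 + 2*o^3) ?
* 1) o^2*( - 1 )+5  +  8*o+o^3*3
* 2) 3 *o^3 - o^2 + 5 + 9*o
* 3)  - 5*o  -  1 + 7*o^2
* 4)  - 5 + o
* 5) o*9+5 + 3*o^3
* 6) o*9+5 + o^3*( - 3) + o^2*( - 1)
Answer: 2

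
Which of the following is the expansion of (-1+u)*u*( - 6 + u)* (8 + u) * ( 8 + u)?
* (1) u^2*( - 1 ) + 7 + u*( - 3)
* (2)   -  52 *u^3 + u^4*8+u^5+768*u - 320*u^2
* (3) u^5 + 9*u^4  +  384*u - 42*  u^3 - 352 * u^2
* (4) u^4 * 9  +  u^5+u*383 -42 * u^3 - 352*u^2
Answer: 3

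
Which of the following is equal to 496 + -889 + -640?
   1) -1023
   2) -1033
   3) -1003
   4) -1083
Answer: 2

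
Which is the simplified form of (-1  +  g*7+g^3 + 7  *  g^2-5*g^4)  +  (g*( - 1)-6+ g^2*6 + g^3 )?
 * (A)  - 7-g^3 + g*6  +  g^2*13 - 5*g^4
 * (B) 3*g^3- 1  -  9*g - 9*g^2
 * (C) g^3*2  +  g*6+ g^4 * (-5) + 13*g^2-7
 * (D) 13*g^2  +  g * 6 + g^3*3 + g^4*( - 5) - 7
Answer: C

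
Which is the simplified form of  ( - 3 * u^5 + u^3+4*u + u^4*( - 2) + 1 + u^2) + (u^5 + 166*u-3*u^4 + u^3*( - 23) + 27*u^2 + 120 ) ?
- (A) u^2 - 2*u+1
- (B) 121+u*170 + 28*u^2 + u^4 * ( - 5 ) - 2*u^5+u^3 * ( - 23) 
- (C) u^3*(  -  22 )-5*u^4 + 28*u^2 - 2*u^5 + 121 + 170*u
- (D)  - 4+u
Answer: C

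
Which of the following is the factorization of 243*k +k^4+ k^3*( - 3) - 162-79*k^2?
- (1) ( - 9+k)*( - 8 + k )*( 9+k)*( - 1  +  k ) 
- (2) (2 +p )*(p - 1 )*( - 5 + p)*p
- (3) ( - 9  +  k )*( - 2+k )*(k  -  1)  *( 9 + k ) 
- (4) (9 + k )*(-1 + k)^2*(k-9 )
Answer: 3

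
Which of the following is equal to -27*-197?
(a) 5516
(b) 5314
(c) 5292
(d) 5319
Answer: d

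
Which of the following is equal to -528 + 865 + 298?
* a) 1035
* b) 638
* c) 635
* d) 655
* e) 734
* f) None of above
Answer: c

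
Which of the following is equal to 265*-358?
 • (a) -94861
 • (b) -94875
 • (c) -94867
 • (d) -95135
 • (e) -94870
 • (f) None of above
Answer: e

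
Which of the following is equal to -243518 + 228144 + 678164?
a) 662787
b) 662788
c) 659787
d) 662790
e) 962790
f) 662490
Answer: d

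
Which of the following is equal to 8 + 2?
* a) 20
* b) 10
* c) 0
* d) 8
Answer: b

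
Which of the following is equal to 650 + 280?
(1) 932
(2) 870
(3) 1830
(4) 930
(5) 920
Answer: 4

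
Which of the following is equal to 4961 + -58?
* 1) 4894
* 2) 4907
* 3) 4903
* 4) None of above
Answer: 3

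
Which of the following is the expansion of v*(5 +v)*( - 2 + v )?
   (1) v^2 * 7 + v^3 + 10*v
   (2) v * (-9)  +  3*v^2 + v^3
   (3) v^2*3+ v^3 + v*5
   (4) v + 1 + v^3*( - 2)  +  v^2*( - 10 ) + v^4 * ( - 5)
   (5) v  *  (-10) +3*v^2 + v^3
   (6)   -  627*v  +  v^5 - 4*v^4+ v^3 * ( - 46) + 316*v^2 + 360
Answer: 5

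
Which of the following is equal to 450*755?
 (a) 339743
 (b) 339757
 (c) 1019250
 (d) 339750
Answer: d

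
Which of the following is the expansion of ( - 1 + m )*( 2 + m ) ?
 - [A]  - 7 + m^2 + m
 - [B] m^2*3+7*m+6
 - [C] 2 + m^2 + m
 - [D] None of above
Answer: D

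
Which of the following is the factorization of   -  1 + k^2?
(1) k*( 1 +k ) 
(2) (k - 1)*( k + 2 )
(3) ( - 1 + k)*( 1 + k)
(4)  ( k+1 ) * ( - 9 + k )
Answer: 3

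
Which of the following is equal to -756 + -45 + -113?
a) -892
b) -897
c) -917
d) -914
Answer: d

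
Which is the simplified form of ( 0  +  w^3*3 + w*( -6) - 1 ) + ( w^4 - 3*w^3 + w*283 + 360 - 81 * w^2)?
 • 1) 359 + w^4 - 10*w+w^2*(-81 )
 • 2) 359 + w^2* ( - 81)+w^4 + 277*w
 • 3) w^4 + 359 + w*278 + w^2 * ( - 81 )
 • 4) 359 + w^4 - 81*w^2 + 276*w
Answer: 2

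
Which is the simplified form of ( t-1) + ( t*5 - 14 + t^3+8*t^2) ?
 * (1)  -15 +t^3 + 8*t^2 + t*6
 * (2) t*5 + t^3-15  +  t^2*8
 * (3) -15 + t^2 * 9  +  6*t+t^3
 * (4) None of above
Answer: 1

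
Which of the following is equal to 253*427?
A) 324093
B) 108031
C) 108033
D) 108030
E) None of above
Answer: B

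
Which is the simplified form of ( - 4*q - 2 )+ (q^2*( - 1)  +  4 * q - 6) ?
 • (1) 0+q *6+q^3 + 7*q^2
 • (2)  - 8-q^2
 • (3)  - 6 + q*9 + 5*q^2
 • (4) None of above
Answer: 2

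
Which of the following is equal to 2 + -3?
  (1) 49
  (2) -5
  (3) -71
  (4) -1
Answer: 4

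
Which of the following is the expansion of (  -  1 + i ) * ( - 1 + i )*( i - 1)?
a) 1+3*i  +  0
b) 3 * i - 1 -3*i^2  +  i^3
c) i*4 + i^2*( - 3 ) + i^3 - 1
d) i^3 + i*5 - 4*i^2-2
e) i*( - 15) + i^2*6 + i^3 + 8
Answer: b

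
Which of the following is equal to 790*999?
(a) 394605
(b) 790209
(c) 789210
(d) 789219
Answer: c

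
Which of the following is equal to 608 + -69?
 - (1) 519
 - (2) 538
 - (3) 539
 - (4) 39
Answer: 3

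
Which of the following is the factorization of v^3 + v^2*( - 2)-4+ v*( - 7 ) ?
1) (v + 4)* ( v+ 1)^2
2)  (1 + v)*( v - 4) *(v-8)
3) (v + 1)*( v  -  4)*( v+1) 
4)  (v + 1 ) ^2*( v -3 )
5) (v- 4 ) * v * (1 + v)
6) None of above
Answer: 3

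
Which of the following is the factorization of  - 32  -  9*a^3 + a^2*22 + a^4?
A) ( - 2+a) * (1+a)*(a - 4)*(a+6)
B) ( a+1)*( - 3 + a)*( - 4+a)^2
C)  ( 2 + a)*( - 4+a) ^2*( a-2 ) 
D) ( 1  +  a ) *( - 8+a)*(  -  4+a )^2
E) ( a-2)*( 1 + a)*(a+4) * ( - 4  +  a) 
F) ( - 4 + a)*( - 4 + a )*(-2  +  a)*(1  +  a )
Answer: F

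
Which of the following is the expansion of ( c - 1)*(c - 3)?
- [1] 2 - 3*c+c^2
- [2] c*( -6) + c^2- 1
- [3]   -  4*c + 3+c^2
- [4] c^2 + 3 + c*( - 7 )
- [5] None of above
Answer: 3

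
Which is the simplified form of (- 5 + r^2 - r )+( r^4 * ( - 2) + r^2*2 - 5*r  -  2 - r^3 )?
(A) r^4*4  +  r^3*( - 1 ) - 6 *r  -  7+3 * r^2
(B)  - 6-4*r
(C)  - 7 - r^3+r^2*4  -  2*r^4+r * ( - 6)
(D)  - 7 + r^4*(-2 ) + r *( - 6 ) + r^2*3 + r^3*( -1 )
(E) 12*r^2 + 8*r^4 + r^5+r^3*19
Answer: D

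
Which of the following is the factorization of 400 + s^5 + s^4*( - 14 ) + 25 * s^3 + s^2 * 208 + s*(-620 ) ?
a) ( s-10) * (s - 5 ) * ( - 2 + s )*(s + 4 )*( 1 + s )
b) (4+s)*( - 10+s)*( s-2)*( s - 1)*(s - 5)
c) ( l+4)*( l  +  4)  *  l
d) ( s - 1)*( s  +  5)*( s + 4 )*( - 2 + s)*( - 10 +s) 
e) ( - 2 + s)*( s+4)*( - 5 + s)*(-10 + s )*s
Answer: b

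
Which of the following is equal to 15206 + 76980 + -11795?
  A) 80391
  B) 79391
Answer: A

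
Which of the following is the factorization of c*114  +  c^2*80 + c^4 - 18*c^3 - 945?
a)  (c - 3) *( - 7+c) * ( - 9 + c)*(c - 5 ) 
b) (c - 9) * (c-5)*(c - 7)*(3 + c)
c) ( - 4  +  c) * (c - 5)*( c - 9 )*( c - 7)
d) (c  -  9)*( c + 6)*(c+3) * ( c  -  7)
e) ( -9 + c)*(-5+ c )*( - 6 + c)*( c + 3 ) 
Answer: b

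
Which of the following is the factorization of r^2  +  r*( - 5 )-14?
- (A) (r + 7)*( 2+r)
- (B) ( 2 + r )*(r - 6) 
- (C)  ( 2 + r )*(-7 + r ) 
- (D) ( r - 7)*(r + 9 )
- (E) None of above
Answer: C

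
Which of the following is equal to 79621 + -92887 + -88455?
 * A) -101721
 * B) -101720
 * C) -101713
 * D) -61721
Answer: A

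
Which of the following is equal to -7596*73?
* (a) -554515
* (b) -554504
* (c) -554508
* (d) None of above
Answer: c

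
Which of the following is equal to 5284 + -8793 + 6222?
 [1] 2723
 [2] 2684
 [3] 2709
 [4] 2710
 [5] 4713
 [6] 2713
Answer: 6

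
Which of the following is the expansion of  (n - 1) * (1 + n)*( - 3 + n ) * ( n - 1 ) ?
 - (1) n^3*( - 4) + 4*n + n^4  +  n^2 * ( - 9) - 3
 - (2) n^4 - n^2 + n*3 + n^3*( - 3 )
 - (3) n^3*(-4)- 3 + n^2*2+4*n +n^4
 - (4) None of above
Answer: 3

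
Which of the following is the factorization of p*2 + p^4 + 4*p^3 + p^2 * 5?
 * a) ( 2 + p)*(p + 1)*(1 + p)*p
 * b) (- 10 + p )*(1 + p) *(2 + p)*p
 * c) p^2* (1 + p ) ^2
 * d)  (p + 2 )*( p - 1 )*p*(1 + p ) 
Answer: a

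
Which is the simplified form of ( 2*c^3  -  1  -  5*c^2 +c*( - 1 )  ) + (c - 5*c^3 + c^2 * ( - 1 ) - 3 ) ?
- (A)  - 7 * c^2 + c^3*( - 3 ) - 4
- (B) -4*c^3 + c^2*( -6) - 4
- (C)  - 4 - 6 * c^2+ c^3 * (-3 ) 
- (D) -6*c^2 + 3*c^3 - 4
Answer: C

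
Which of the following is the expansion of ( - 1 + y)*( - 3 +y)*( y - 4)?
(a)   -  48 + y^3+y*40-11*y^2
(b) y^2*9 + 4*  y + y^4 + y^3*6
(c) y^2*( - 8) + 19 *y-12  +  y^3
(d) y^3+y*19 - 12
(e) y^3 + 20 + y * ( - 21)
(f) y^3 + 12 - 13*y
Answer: c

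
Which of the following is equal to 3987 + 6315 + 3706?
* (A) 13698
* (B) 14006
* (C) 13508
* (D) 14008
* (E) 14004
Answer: D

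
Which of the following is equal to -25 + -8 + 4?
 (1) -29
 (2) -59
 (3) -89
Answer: 1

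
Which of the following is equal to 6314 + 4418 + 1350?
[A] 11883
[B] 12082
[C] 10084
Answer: B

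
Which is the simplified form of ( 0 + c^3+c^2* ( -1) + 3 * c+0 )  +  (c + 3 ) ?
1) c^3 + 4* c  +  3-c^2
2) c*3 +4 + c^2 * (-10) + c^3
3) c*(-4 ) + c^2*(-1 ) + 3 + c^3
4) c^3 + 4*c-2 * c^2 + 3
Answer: 1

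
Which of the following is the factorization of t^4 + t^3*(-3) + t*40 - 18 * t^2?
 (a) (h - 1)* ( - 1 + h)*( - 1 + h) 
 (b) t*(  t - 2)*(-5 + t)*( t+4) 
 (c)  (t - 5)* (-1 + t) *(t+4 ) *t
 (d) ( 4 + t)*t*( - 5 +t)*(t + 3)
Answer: b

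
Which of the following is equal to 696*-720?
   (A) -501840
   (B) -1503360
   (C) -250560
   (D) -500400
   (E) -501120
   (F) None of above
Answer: E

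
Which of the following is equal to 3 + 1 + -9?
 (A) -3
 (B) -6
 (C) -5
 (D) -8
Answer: C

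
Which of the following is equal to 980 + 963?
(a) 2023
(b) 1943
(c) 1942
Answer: b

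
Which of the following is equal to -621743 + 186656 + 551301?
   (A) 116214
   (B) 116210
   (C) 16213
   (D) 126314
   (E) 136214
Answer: A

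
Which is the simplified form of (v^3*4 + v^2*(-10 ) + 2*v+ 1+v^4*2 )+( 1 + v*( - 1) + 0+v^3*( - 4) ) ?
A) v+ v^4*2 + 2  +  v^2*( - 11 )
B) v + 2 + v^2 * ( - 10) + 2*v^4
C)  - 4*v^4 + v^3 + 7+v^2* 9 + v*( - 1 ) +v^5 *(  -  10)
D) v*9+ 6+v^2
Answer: B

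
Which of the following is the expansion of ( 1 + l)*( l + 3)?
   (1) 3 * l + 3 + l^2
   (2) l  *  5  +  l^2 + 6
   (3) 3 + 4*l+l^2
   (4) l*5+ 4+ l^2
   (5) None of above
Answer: 3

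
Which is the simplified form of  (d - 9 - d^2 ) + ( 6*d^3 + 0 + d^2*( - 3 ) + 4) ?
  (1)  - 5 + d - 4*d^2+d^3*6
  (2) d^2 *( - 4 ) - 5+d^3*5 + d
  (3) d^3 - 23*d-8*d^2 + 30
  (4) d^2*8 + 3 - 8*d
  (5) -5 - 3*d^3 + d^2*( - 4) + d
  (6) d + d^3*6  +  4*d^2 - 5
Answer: 1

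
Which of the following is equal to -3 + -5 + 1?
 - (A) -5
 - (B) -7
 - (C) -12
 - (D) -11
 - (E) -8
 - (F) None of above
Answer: B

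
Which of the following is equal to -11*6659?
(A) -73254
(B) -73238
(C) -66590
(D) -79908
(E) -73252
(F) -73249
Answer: F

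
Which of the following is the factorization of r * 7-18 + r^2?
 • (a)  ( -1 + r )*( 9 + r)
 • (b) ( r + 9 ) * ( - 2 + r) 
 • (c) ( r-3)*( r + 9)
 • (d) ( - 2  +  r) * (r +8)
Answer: b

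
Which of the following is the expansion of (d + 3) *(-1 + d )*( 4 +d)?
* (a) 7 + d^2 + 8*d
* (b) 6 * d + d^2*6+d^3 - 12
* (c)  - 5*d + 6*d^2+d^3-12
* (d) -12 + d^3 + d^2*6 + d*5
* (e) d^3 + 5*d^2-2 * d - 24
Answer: d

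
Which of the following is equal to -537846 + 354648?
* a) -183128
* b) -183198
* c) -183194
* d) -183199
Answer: b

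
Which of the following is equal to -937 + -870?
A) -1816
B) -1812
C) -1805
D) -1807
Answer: D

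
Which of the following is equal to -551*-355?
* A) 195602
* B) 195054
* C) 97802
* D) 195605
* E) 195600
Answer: D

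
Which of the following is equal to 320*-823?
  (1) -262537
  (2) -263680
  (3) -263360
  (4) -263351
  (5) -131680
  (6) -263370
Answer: 3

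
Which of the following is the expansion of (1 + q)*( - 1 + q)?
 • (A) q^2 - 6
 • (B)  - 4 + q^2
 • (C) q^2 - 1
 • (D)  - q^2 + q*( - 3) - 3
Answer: C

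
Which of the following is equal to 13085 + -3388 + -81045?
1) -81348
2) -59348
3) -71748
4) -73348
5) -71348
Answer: 5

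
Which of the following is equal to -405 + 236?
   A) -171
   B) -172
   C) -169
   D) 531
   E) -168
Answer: C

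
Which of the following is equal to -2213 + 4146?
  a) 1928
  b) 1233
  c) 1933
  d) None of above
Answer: c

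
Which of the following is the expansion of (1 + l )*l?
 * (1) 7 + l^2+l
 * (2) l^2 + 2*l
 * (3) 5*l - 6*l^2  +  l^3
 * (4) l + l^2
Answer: 4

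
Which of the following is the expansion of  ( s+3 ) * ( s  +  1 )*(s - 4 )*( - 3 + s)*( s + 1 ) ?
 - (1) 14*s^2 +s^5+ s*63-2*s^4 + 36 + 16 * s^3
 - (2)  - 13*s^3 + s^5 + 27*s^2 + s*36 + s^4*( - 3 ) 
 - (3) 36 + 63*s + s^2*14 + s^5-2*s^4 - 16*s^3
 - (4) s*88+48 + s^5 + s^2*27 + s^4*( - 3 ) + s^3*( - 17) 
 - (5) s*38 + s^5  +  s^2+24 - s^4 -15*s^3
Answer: 3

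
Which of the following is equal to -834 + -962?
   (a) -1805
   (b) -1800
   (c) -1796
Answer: c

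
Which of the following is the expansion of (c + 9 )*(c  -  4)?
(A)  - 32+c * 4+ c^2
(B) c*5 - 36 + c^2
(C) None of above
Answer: B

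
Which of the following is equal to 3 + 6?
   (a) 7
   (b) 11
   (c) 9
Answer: c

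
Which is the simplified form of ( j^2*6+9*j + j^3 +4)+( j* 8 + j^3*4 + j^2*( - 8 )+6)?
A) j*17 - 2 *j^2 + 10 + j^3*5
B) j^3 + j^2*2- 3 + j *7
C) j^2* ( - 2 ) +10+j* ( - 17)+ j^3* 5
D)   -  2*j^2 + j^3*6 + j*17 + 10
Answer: A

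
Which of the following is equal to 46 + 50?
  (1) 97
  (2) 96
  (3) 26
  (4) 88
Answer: 2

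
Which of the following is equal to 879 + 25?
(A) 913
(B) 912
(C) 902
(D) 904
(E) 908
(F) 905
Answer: D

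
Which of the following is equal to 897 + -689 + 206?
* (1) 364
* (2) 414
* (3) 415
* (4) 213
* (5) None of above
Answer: 2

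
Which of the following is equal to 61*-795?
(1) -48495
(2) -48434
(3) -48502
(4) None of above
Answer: 1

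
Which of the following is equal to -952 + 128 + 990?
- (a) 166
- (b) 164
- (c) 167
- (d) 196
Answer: a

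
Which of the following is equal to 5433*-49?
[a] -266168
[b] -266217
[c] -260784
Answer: b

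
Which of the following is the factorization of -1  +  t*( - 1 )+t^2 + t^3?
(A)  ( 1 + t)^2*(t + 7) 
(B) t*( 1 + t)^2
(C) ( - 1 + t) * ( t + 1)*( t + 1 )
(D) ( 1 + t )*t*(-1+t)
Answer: C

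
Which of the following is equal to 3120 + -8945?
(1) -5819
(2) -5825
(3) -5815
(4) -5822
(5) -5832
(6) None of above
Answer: 2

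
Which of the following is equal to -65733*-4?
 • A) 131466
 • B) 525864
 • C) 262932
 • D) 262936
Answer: C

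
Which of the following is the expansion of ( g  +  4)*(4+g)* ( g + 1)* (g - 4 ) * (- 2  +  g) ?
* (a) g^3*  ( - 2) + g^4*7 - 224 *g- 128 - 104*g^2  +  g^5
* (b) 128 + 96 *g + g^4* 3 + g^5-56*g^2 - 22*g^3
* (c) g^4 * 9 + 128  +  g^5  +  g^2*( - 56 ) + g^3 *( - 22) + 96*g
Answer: b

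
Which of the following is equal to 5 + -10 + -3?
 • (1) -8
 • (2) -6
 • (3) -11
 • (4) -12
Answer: 1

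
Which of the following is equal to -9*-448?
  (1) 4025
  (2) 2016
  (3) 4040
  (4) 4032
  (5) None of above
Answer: 4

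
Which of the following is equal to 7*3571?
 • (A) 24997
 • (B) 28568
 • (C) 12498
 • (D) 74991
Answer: A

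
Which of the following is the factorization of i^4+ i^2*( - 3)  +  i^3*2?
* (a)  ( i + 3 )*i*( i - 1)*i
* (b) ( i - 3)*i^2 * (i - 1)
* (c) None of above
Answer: a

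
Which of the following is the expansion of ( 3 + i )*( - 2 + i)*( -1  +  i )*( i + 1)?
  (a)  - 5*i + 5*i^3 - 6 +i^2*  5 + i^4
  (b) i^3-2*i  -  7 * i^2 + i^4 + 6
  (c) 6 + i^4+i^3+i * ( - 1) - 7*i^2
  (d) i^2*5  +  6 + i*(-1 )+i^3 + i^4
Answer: c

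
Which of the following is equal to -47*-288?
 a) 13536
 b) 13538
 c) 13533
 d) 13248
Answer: a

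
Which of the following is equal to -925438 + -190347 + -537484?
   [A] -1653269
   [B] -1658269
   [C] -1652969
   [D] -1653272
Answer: A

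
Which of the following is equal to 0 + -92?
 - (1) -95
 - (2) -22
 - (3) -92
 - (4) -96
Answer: 3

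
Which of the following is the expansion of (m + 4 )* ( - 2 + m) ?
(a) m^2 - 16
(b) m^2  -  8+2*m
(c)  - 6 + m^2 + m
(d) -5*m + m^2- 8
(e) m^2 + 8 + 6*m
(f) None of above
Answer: b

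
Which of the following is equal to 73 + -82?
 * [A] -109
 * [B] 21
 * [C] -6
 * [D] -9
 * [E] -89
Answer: D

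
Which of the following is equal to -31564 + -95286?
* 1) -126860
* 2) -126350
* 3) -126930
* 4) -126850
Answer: 4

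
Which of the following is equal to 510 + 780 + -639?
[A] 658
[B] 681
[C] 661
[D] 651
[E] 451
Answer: D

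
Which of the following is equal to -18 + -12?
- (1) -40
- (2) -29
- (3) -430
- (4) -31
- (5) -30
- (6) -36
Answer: 5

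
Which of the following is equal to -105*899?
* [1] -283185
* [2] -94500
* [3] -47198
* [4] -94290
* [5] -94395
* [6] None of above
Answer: 5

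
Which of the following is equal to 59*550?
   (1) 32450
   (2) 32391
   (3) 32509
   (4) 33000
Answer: 1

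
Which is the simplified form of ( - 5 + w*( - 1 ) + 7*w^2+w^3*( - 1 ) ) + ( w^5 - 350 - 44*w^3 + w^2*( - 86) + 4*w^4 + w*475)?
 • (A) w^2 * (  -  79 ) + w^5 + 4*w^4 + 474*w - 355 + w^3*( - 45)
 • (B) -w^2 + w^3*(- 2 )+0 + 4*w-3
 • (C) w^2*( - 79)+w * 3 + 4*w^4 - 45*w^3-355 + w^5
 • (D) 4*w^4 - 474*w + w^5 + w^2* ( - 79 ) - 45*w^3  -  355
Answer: A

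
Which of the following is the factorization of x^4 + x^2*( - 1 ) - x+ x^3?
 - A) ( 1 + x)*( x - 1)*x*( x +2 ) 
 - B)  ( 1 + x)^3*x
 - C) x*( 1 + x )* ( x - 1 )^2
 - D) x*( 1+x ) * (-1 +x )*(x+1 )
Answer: D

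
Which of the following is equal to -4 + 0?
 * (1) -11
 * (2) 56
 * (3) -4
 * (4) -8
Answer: 3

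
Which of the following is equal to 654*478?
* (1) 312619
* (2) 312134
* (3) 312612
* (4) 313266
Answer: 3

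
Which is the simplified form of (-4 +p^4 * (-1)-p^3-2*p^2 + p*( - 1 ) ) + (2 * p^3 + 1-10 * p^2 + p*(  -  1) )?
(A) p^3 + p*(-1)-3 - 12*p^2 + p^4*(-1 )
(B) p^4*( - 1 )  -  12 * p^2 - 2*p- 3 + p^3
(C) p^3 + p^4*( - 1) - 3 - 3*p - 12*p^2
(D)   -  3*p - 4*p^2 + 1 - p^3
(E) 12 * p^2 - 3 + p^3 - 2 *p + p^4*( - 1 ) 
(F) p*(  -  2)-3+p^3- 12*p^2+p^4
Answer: B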